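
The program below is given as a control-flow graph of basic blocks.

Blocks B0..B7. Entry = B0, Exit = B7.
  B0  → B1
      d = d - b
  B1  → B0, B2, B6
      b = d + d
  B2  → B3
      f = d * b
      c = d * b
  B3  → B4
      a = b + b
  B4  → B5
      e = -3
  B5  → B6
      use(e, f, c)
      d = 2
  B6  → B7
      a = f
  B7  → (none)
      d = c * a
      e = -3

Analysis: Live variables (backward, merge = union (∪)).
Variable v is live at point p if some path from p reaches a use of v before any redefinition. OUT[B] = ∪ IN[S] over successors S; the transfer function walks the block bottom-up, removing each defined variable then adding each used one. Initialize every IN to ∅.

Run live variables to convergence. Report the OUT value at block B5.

Per-block solution:
  B0: | IN={b, c, d, f} | OUT={c, d, f}
  B1: | IN={c, d, f} | OUT={b, c, d, f}
  B2: | IN={b, d} | OUT={b, c, f}
  B3: | IN={b, c, f} | OUT={c, f}
  B4: | IN={c, f} | OUT={c, e, f}
  B5: | IN={c, e, f} | OUT={c, f}
  B6: | IN={c, f} | OUT={a, c}
  B7: | IN={a, c} | OUT={}

Merge at B5: OUT[B5] = IN[B6] = {c, f}

Answer: {c, f}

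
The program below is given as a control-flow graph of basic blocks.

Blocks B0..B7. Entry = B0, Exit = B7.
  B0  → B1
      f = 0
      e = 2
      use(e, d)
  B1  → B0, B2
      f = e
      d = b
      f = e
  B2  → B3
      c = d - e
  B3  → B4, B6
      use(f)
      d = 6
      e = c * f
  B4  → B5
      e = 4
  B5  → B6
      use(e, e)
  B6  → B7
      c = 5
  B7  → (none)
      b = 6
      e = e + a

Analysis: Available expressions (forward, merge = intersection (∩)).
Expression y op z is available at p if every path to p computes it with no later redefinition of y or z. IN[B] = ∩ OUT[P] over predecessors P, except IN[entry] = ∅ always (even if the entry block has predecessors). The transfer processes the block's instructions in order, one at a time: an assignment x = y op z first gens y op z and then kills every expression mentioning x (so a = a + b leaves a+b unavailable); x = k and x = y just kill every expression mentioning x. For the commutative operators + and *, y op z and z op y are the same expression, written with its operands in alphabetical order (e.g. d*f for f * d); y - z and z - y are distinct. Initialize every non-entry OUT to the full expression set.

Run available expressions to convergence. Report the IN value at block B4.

Answer: {c*f}

Trace:
Converged values:
  B0:  IN={}  OUT={}
  B1:  IN={}  OUT={}
  B2:  IN={}  OUT={d-e}
  B3:  IN={d-e}  OUT={c*f}
  B4:  IN={c*f}  OUT={c*f}
  B5:  IN={c*f}  OUT={c*f}
  B6:  IN={c*f}  OUT={}
  B7:  IN={}  OUT={}

Merge at B4: IN[B4] = OUT[B3] = {c*f}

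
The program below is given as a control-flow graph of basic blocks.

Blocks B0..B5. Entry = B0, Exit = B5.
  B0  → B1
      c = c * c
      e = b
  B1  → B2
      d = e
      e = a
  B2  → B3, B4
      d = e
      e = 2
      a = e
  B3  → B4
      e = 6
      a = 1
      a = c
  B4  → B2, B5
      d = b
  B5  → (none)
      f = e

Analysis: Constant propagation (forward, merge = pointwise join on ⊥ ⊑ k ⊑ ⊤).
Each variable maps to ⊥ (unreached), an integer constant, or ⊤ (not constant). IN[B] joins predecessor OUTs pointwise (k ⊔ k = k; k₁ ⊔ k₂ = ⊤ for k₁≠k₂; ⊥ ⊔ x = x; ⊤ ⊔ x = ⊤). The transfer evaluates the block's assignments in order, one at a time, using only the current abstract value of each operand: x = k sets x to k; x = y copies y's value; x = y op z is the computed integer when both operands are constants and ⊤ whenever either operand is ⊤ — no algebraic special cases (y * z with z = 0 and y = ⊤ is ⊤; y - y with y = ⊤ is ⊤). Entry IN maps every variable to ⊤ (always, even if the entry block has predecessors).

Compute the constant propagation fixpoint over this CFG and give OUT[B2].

Answer: {a: 2, b: ⊤, c: ⊤, d: ⊤, e: 2, f: ⊤}

Derivation:
Fixpoint table:
  B0: | IN=(all ⊤) | OUT=(all ⊤)
  B1: | IN=(all ⊤) | OUT=(all ⊤)
  B2: | IN=(all ⊤) | OUT={a:2, e:2; rest ⊤}
  B3: | IN={a:2, e:2; rest ⊤} | OUT={e:6; rest ⊤}
  B4: | IN=(all ⊤) | OUT=(all ⊤)
  B5: | IN=(all ⊤) | OUT=(all ⊤)

Merge at B2: IN[B2] = OUT[B1] ⊔ OUT[B4] = {a: ⊤, b: ⊤, c: ⊤, d: ⊤, e: ⊤, f: ⊤}
Applying B2's transfer function to that IN value gives OUT[B2] (row B2 above).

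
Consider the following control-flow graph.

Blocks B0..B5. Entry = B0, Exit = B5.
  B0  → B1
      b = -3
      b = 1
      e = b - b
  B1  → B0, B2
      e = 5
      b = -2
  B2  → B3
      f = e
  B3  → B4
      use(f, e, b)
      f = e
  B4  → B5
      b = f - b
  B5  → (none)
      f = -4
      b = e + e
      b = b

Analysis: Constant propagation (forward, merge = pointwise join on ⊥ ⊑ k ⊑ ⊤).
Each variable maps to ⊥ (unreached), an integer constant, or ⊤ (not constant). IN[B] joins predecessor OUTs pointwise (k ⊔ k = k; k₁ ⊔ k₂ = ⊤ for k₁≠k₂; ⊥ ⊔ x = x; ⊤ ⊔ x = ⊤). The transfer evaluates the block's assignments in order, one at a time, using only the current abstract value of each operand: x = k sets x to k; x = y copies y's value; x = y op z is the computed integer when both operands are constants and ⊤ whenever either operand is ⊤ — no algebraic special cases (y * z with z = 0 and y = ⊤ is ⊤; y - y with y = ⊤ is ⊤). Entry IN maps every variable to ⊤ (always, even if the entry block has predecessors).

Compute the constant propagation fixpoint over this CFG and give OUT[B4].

Fixpoint table:
  B0:   IN=(all ⊤)   OUT={b:1, e:0; rest ⊤}
  B1:   IN={b:1, e:0; rest ⊤}   OUT={b:-2, e:5; rest ⊤}
  B2:   IN={b:-2, e:5; rest ⊤}   OUT={b:-2, e:5, f:5; rest ⊤}
  B3:   IN={b:-2, e:5, f:5; rest ⊤}   OUT={b:-2, e:5, f:5; rest ⊤}
  B4:   IN={b:-2, e:5, f:5; rest ⊤}   OUT={b:7, e:5, f:5; rest ⊤}
  B5:   IN={b:7, e:5, f:5; rest ⊤}   OUT={b:10, e:5, f:-4; rest ⊤}

Merge at B4: IN[B4] = OUT[B3] = {a: ⊤, b: -2, c: ⊤, d: ⊤, e: 5, f: 5}
Applying B4's transfer function to that IN value gives OUT[B4] (row B4 above).

Answer: {a: ⊤, b: 7, c: ⊤, d: ⊤, e: 5, f: 5}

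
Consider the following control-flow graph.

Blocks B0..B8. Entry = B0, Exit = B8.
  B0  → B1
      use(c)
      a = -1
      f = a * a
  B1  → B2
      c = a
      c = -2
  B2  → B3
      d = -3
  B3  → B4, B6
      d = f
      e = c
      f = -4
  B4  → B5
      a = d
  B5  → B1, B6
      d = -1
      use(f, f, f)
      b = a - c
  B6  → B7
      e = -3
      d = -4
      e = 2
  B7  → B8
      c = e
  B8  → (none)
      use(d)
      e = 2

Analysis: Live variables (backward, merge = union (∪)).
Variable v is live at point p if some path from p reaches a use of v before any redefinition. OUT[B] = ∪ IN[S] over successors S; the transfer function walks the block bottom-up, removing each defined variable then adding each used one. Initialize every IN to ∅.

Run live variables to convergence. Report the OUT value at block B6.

Answer: {d, e}

Trace:
Per-block solution:
  B0: | IN={c} | OUT={a, f}
  B1: | IN={a, f} | OUT={c, f}
  B2: | IN={c, f} | OUT={c, f}
  B3: | IN={c, f} | OUT={c, d, f}
  B4: | IN={c, d, f} | OUT={a, c, f}
  B5: | IN={a, c, f} | OUT={a, f}
  B6: | IN={} | OUT={d, e}
  B7: | IN={d, e} | OUT={d}
  B8: | IN={d} | OUT={}

Merge at B6: OUT[B6] = IN[B7] = {d, e}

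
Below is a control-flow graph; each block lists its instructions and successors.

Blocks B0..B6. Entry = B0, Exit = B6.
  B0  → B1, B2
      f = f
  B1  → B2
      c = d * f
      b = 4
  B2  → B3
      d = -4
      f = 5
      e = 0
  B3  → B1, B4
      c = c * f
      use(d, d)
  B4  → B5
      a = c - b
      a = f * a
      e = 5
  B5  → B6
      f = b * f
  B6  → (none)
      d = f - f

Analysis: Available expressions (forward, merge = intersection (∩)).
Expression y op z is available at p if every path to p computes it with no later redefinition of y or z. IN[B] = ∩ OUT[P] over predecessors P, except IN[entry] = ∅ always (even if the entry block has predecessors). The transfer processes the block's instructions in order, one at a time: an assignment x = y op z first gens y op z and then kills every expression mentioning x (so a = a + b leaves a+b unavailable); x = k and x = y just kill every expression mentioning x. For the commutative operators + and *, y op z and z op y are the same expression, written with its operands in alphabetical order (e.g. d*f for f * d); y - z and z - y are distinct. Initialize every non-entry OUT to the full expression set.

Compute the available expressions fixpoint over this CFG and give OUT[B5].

Converged values:
  B0:  IN={}  OUT={}
  B1:  IN={}  OUT={d*f}
  B2:  IN={}  OUT={}
  B3:  IN={}  OUT={}
  B4:  IN={}  OUT={c-b}
  B5:  IN={c-b}  OUT={c-b}
  B6:  IN={c-b}  OUT={c-b, f-f}

Merge at B5: IN[B5] = OUT[B4] = {c-b}
Applying B5's transfer function to that IN value gives OUT[B5] (row B5 above).

Answer: {c-b}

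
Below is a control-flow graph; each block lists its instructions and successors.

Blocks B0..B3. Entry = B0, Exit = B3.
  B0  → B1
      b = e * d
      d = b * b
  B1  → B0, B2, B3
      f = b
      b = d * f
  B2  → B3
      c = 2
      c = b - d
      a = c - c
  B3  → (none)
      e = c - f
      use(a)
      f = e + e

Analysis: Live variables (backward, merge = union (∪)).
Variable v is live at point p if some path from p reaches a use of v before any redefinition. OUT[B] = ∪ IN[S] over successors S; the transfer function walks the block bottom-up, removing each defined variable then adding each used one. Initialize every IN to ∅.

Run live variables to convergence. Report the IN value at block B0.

Converged values:
  B0: | IN={a, c, d, e} | OUT={a, b, c, d, e}
  B1: | IN={a, b, c, d, e} | OUT={a, b, c, d, e, f}
  B2: | IN={b, d, f} | OUT={a, c, f}
  B3: | IN={a, c, f} | OUT={}

Merge at B0: OUT[B0] = IN[B1] = {a, b, c, d, e}
Applying B0's transfer function to that OUT value gives IN[B0] (row B0 above).

Answer: {a, c, d, e}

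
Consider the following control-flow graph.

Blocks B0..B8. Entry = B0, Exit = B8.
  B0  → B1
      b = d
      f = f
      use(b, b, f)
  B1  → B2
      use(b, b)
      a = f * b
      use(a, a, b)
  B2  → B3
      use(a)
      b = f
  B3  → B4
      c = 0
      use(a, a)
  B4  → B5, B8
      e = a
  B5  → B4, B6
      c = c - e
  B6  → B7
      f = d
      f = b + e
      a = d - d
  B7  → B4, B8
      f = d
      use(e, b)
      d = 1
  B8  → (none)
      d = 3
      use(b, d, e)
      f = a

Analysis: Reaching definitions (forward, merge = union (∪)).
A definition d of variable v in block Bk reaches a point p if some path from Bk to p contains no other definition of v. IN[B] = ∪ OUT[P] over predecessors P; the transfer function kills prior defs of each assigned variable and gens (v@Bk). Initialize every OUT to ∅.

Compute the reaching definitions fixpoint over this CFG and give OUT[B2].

Converged values:
  B0:   IN={}   OUT={b@B0, f@B0}
  B1:   IN={b@B0, f@B0}   OUT={a@B1, b@B0, f@B0}
  B2:   IN={a@B1, b@B0, f@B0}   OUT={a@B1, b@B2, f@B0}
  B3:   IN={a@B1, b@B2, f@B0}   OUT={a@B1, b@B2, c@B3, f@B0}
  B4:   IN={a@B1, a@B6, b@B2, c@B3, c@B5, d@B7, e@B4, f@B0, f@B7}   OUT={a@B1, a@B6, b@B2, c@B3, c@B5, d@B7, e@B4, f@B0, f@B7}
  B5:   IN={a@B1, a@B6, b@B2, c@B3, c@B5, d@B7, e@B4, f@B0, f@B7}   OUT={a@B1, a@B6, b@B2, c@B5, d@B7, e@B4, f@B0, f@B7}
  B6:   IN={a@B1, a@B6, b@B2, c@B5, d@B7, e@B4, f@B0, f@B7}   OUT={a@B6, b@B2, c@B5, d@B7, e@B4, f@B6}
  B7:   IN={a@B6, b@B2, c@B5, d@B7, e@B4, f@B6}   OUT={a@B6, b@B2, c@B5, d@B7, e@B4, f@B7}
  B8:   IN={a@B1, a@B6, b@B2, c@B3, c@B5, d@B7, e@B4, f@B0, f@B7}   OUT={a@B1, a@B6, b@B2, c@B3, c@B5, d@B8, e@B4, f@B8}

Merge at B2: IN[B2] = OUT[B1] = {a@B1, b@B0, f@B0}
Applying B2's transfer function to that IN value gives OUT[B2] (row B2 above).

Answer: {a@B1, b@B2, f@B0}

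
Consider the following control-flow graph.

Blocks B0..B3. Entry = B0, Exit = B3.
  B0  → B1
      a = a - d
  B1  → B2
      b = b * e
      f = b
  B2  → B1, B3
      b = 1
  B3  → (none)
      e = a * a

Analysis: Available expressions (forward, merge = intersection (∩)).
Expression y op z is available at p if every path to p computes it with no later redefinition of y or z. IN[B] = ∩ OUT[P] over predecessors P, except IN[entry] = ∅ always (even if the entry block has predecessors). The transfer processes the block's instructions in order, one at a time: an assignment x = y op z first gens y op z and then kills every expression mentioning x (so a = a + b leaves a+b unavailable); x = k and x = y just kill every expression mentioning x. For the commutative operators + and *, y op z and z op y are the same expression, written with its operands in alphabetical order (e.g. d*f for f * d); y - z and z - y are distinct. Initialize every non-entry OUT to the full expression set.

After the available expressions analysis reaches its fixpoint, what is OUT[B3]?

Per-block solution:
  B0:   IN={}   OUT={}
  B1:   IN={}   OUT={}
  B2:   IN={}   OUT={}
  B3:   IN={}   OUT={a*a}

Merge at B3: IN[B3] = OUT[B2] = {}
Applying B3's transfer function to that IN value gives OUT[B3] (row B3 above).

Answer: {a*a}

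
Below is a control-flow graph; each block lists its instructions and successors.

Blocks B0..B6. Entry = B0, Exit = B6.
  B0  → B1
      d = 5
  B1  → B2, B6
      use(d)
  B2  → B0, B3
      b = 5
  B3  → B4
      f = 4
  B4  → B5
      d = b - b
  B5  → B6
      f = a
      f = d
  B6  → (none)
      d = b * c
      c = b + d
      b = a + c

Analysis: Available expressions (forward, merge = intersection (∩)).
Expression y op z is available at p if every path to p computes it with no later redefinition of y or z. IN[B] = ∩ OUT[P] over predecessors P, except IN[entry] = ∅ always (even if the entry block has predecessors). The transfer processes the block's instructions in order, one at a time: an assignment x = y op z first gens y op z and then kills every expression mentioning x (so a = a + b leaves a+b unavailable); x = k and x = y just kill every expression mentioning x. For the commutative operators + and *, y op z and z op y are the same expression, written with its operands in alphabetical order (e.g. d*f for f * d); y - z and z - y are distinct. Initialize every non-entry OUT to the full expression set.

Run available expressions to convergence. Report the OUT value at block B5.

Per-block solution:
  B0:   IN={}   OUT={}
  B1:   IN={}   OUT={}
  B2:   IN={}   OUT={}
  B3:   IN={}   OUT={}
  B4:   IN={}   OUT={b-b}
  B5:   IN={b-b}   OUT={b-b}
  B6:   IN={}   OUT={a+c}

Merge at B5: IN[B5] = OUT[B4] = {b-b}
Applying B5's transfer function to that IN value gives OUT[B5] (row B5 above).

Answer: {b-b}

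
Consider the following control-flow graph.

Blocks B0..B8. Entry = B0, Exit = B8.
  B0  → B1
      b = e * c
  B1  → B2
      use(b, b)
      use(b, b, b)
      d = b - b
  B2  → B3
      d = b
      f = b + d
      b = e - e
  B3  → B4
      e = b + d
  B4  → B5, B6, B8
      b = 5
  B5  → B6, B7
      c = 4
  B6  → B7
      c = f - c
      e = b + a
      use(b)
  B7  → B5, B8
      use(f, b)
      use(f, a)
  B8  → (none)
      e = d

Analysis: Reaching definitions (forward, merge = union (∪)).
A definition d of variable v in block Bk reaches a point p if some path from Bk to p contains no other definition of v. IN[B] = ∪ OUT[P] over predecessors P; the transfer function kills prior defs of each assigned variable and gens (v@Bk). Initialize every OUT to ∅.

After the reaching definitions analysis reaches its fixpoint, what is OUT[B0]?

Answer: {b@B0}

Derivation:
Per-block solution:
  B0:   IN={}   OUT={b@B0}
  B1:   IN={b@B0}   OUT={b@B0, d@B1}
  B2:   IN={b@B0, d@B1}   OUT={b@B2, d@B2, f@B2}
  B3:   IN={b@B2, d@B2, f@B2}   OUT={b@B2, d@B2, e@B3, f@B2}
  B4:   IN={b@B2, d@B2, e@B3, f@B2}   OUT={b@B4, d@B2, e@B3, f@B2}
  B5:   IN={b@B4, c@B5, c@B6, d@B2, e@B3, e@B6, f@B2}   OUT={b@B4, c@B5, d@B2, e@B3, e@B6, f@B2}
  B6:   IN={b@B4, c@B5, d@B2, e@B3, e@B6, f@B2}   OUT={b@B4, c@B6, d@B2, e@B6, f@B2}
  B7:   IN={b@B4, c@B5, c@B6, d@B2, e@B3, e@B6, f@B2}   OUT={b@B4, c@B5, c@B6, d@B2, e@B3, e@B6, f@B2}
  B8:   IN={b@B4, c@B5, c@B6, d@B2, e@B3, e@B6, f@B2}   OUT={b@B4, c@B5, c@B6, d@B2, e@B8, f@B2}

B0 is the boundary node: IN[B0] = {}
Applying B0's transfer function to that IN value gives OUT[B0] (row B0 above).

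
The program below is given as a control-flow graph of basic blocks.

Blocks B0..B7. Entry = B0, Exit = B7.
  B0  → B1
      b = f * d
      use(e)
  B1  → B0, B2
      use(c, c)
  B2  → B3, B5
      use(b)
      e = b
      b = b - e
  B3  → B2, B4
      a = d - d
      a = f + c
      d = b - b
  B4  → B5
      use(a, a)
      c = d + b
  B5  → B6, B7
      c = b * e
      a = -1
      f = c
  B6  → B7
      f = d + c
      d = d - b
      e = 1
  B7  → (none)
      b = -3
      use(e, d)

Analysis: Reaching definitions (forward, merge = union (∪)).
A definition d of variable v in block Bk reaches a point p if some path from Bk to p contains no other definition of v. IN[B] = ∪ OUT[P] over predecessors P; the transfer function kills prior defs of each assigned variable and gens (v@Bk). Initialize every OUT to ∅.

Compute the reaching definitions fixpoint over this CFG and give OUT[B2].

Fixpoint table:
  B0:  IN={b@B0}  OUT={b@B0}
  B1:  IN={b@B0}  OUT={b@B0}
  B2:  IN={a@B3, b@B0, b@B2, d@B3, e@B2}  OUT={a@B3, b@B2, d@B3, e@B2}
  B3:  IN={a@B3, b@B2, d@B3, e@B2}  OUT={a@B3, b@B2, d@B3, e@B2}
  B4:  IN={a@B3, b@B2, d@B3, e@B2}  OUT={a@B3, b@B2, c@B4, d@B3, e@B2}
  B5:  IN={a@B3, b@B2, c@B4, d@B3, e@B2}  OUT={a@B5, b@B2, c@B5, d@B3, e@B2, f@B5}
  B6:  IN={a@B5, b@B2, c@B5, d@B3, e@B2, f@B5}  OUT={a@B5, b@B2, c@B5, d@B6, e@B6, f@B6}
  B7:  IN={a@B5, b@B2, c@B5, d@B3, d@B6, e@B2, e@B6, f@B5, f@B6}  OUT={a@B5, b@B7, c@B5, d@B3, d@B6, e@B2, e@B6, f@B5, f@B6}

Merge at B2: IN[B2] = OUT[B1] ⊔ OUT[B3] = {a@B3, b@B0, b@B2, d@B3, e@B2}
Applying B2's transfer function to that IN value gives OUT[B2] (row B2 above).

Answer: {a@B3, b@B2, d@B3, e@B2}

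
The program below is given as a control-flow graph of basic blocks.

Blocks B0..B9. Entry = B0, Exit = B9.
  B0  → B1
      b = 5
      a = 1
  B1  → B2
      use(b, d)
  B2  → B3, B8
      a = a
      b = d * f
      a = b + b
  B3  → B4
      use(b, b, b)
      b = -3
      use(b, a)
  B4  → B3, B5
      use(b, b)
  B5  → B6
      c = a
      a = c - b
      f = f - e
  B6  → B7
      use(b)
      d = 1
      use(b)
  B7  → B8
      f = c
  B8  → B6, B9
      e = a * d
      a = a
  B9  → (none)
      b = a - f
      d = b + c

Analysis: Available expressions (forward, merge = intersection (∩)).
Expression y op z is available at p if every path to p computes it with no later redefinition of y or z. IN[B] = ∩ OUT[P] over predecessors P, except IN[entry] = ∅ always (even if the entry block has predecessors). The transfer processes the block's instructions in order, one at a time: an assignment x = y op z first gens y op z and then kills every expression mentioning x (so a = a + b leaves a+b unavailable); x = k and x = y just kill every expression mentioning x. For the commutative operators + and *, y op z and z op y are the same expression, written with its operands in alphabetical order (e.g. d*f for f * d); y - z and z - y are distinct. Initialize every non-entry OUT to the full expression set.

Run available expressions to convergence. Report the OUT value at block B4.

Converged values:
  B0: | IN={} | OUT={}
  B1: | IN={} | OUT={}
  B2: | IN={} | OUT={b+b, d*f}
  B3: | IN={d*f} | OUT={d*f}
  B4: | IN={d*f} | OUT={d*f}
  B5: | IN={d*f} | OUT={c-b}
  B6: | IN={} | OUT={}
  B7: | IN={} | OUT={}
  B8: | IN={} | OUT={}
  B9: | IN={} | OUT={a-f, b+c}

Merge at B4: IN[B4] = OUT[B3] = {d*f}
Applying B4's transfer function to that IN value gives OUT[B4] (row B4 above).

Answer: {d*f}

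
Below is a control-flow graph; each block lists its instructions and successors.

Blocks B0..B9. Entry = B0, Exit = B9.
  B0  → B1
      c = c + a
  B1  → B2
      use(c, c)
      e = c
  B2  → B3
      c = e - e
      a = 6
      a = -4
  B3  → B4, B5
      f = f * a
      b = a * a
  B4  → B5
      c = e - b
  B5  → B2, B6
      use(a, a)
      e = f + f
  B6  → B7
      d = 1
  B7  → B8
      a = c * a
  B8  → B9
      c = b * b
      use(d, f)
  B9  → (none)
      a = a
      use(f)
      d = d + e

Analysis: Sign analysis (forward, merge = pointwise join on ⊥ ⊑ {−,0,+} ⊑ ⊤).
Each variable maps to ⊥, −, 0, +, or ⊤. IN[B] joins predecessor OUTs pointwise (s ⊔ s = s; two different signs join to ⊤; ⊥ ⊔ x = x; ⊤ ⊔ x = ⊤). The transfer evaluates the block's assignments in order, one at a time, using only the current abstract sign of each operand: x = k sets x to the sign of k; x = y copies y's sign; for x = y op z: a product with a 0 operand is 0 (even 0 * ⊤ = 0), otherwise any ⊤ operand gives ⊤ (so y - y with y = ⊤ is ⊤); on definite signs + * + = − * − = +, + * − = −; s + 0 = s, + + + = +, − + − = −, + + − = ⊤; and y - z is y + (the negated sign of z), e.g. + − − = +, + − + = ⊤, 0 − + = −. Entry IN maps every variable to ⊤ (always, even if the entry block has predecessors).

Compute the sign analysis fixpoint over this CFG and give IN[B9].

Per-block solution:
  B0:  IN=(all ⊤)  OUT=(all ⊤)
  B1:  IN=(all ⊤)  OUT=(all ⊤)
  B2:  IN=(all ⊤)  OUT={a:-; rest ⊤}
  B3:  IN={a:-; rest ⊤}  OUT={a:-, b:+; rest ⊤}
  B4:  IN={a:-, b:+; rest ⊤}  OUT={a:-, b:+; rest ⊤}
  B5:  IN={a:-, b:+; rest ⊤}  OUT={a:-, b:+; rest ⊤}
  B6:  IN={a:-, b:+; rest ⊤}  OUT={a:-, b:+, d:+; rest ⊤}
  B7:  IN={a:-, b:+, d:+; rest ⊤}  OUT={b:+, d:+; rest ⊤}
  B8:  IN={b:+, d:+; rest ⊤}  OUT={b:+, c:+, d:+; rest ⊤}
  B9:  IN={b:+, c:+, d:+; rest ⊤}  OUT={b:+, c:+; rest ⊤}

Merge at B9: IN[B9] = OUT[B8] = {a: ⊤, b: +, c: +, d: +, e: ⊤, f: ⊤}

Answer: {a: ⊤, b: +, c: +, d: +, e: ⊤, f: ⊤}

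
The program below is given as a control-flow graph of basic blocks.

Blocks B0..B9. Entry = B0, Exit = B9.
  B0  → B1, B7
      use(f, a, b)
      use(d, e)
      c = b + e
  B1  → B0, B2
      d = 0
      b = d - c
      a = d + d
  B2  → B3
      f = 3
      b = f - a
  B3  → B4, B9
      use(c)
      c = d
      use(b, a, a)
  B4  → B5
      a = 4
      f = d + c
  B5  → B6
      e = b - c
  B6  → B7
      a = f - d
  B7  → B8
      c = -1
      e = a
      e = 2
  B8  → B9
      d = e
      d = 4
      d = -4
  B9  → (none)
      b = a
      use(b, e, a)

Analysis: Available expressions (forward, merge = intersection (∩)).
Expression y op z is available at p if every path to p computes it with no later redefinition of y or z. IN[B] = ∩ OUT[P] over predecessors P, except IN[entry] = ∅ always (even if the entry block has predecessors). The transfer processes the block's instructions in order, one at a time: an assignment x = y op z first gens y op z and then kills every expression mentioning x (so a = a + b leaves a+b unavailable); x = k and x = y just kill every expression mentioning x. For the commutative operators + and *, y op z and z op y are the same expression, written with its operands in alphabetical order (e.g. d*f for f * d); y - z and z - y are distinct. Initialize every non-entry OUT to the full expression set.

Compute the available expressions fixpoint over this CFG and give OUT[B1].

Answer: {d+d, d-c}

Derivation:
Per-block solution:
  B0: | IN={} | OUT={b+e}
  B1: | IN={b+e} | OUT={d+d, d-c}
  B2: | IN={d+d, d-c} | OUT={d+d, d-c, f-a}
  B3: | IN={d+d, d-c, f-a} | OUT={d+d, f-a}
  B4: | IN={d+d, f-a} | OUT={c+d, d+d}
  B5: | IN={c+d, d+d} | OUT={b-c, c+d, d+d}
  B6: | IN={b-c, c+d, d+d} | OUT={b-c, c+d, d+d, f-d}
  B7: | IN={} | OUT={}
  B8: | IN={} | OUT={}
  B9: | IN={} | OUT={}

Merge at B1: IN[B1] = OUT[B0] = {b+e}
Applying B1's transfer function to that IN value gives OUT[B1] (row B1 above).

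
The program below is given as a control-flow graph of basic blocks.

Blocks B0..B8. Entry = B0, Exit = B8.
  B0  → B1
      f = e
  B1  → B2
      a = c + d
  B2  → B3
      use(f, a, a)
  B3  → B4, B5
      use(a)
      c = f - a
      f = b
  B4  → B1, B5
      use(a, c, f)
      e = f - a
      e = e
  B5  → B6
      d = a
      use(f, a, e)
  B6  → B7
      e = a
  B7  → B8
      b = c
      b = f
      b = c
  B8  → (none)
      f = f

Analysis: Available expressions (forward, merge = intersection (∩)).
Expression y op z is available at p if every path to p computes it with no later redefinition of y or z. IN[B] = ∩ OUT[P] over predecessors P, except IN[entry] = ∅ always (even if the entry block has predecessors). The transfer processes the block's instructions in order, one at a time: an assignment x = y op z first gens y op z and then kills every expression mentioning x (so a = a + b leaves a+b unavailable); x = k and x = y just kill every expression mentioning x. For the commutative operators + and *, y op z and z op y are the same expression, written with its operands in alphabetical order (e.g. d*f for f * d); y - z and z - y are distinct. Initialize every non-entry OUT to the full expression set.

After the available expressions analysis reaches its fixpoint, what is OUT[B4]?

Converged values:
  B0:   IN={}   OUT={}
  B1:   IN={}   OUT={c+d}
  B2:   IN={c+d}   OUT={c+d}
  B3:   IN={c+d}   OUT={}
  B4:   IN={}   OUT={f-a}
  B5:   IN={}   OUT={}
  B6:   IN={}   OUT={}
  B7:   IN={}   OUT={}
  B8:   IN={}   OUT={}

Merge at B4: IN[B4] = OUT[B3] = {}
Applying B4's transfer function to that IN value gives OUT[B4] (row B4 above).

Answer: {f-a}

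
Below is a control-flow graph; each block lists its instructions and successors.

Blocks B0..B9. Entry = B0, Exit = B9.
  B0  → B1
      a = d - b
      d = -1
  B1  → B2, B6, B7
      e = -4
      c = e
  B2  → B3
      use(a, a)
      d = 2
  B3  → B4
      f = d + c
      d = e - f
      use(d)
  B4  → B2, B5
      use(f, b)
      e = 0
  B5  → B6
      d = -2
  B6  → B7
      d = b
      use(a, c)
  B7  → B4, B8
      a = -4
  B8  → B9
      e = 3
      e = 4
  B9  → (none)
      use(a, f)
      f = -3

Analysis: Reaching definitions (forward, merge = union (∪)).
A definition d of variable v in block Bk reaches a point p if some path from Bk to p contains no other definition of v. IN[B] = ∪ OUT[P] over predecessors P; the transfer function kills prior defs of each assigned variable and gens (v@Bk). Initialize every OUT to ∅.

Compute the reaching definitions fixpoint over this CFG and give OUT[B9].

Per-block solution:
  B0: | IN={} | OUT={a@B0, d@B0}
  B1: | IN={a@B0, d@B0} | OUT={a@B0, c@B1, d@B0, e@B1}
  B2: | IN={a@B0, a@B7, c@B1, d@B0, d@B3, d@B6, e@B1, e@B4, f@B3} | OUT={a@B0, a@B7, c@B1, d@B2, e@B1, e@B4, f@B3}
  B3: | IN={a@B0, a@B7, c@B1, d@B2, e@B1, e@B4, f@B3} | OUT={a@B0, a@B7, c@B1, d@B3, e@B1, e@B4, f@B3}
  B4: | IN={a@B0, a@B7, c@B1, d@B0, d@B3, d@B6, e@B1, e@B4, f@B3} | OUT={a@B0, a@B7, c@B1, d@B0, d@B3, d@B6, e@B4, f@B3}
  B5: | IN={a@B0, a@B7, c@B1, d@B0, d@B3, d@B6, e@B4, f@B3} | OUT={a@B0, a@B7, c@B1, d@B5, e@B4, f@B3}
  B6: | IN={a@B0, a@B7, c@B1, d@B0, d@B5, e@B1, e@B4, f@B3} | OUT={a@B0, a@B7, c@B1, d@B6, e@B1, e@B4, f@B3}
  B7: | IN={a@B0, a@B7, c@B1, d@B0, d@B6, e@B1, e@B4, f@B3} | OUT={a@B7, c@B1, d@B0, d@B6, e@B1, e@B4, f@B3}
  B8: | IN={a@B7, c@B1, d@B0, d@B6, e@B1, e@B4, f@B3} | OUT={a@B7, c@B1, d@B0, d@B6, e@B8, f@B3}
  B9: | IN={a@B7, c@B1, d@B0, d@B6, e@B8, f@B3} | OUT={a@B7, c@B1, d@B0, d@B6, e@B8, f@B9}

Merge at B9: IN[B9] = OUT[B8] = {a@B7, c@B1, d@B0, d@B6, e@B8, f@B3}
Applying B9's transfer function to that IN value gives OUT[B9] (row B9 above).

Answer: {a@B7, c@B1, d@B0, d@B6, e@B8, f@B9}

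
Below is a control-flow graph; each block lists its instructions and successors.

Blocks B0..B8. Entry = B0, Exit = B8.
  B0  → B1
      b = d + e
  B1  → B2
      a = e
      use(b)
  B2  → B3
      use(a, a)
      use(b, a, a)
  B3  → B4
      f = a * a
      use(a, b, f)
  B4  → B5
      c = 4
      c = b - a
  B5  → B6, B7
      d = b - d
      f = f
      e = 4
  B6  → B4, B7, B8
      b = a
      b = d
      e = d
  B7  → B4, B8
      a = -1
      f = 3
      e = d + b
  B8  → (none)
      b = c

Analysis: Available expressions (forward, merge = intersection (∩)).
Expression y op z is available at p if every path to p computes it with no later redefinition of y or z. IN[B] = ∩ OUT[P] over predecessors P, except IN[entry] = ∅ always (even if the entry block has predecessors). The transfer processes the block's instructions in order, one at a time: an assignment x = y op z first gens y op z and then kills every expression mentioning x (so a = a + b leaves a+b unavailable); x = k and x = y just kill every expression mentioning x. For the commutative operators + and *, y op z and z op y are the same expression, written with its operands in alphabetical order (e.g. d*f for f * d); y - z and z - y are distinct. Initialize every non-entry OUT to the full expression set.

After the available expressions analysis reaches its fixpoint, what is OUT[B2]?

Answer: {d+e}

Working:
Converged values:
  B0: | IN={} | OUT={d+e}
  B1: | IN={d+e} | OUT={d+e}
  B2: | IN={d+e} | OUT={d+e}
  B3: | IN={d+e} | OUT={a*a, d+e}
  B4: | IN={} | OUT={b-a}
  B5: | IN={b-a} | OUT={b-a}
  B6: | IN={b-a} | OUT={}
  B7: | IN={} | OUT={b+d}
  B8: | IN={} | OUT={}

Merge at B2: IN[B2] = OUT[B1] = {d+e}
Applying B2's transfer function to that IN value gives OUT[B2] (row B2 above).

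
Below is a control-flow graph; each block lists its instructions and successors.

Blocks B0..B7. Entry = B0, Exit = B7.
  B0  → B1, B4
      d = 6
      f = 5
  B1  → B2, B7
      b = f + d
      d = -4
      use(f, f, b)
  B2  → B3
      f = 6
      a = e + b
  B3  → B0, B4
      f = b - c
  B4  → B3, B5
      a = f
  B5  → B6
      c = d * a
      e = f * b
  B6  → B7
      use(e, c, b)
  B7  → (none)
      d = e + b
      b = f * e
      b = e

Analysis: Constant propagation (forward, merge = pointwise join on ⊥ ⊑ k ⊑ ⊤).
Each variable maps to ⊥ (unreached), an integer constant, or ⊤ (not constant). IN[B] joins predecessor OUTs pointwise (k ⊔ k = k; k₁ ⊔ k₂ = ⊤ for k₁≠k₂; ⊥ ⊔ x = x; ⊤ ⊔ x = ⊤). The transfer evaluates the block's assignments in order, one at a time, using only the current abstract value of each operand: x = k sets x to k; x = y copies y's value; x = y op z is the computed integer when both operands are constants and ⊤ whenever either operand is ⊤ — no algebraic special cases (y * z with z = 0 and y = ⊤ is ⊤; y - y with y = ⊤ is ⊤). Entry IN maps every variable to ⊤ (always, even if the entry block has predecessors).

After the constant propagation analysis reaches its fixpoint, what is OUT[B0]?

Answer: {a: ⊤, b: ⊤, c: ⊤, d: 6, e: ⊤, f: 5}

Derivation:
Fixpoint table:
  B0:   IN=(all ⊤)   OUT={d:6, f:5; rest ⊤}
  B1:   IN={d:6, f:5; rest ⊤}   OUT={b:11, d:-4, f:5; rest ⊤}
  B2:   IN={b:11, d:-4, f:5; rest ⊤}   OUT={b:11, d:-4, f:6; rest ⊤}
  B3:   IN=(all ⊤)   OUT=(all ⊤)
  B4:   IN=(all ⊤)   OUT=(all ⊤)
  B5:   IN=(all ⊤)   OUT=(all ⊤)
  B6:   IN=(all ⊤)   OUT=(all ⊤)
  B7:   IN=(all ⊤)   OUT=(all ⊤)

Merge at B0 (entry node, so the boundary value (all ⊤) is joined with the incoming edge(s)): IN[B0] = (all ⊤) ⊔ OUT[B3] = {a: ⊤, b: ⊤, c: ⊤, d: ⊤, e: ⊤, f: ⊤}
Applying B0's transfer function to that IN value gives OUT[B0] (row B0 above).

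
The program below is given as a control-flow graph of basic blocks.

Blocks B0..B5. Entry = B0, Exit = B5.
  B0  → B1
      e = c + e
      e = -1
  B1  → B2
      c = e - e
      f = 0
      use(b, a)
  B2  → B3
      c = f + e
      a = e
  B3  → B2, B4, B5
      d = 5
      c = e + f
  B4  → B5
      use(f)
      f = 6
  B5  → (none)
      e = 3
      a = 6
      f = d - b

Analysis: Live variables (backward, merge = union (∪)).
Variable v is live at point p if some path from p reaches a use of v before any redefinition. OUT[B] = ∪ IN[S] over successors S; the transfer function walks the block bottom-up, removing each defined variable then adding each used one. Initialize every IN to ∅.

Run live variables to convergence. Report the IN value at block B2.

Fixpoint table:
  B0: | IN={a, b, c, e} | OUT={a, b, e}
  B1: | IN={a, b, e} | OUT={b, e, f}
  B2: | IN={b, e, f} | OUT={b, e, f}
  B3: | IN={b, e, f} | OUT={b, d, e, f}
  B4: | IN={b, d, f} | OUT={b, d}
  B5: | IN={b, d} | OUT={}

Merge at B2: OUT[B2] = IN[B3] = {b, e, f}
Applying B2's transfer function to that OUT value gives IN[B2] (row B2 above).

Answer: {b, e, f}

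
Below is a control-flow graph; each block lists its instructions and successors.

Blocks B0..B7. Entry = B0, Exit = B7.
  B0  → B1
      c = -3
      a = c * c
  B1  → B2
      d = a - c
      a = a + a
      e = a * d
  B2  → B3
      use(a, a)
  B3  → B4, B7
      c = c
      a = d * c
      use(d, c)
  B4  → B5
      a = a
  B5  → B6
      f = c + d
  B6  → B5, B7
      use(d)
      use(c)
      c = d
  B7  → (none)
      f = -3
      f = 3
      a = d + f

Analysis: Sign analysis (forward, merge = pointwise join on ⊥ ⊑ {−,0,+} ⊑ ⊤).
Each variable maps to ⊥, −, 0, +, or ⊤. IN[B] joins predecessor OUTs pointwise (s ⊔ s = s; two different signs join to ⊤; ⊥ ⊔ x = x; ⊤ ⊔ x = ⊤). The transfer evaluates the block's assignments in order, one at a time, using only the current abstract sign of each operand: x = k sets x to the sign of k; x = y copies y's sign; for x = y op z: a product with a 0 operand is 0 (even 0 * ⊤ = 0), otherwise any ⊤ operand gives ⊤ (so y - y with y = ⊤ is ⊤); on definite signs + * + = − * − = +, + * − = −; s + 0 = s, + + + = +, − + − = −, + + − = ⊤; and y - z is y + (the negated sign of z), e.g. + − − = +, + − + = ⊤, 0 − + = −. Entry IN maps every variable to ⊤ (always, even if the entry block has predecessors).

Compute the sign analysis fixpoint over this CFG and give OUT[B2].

Answer: {a: +, b: ⊤, c: -, d: +, e: +, f: ⊤}

Trace:
Converged values:
  B0:   IN=(all ⊤)   OUT={a:+, c:-; rest ⊤}
  B1:   IN={a:+, c:-; rest ⊤}   OUT={a:+, c:-, d:+, e:+; rest ⊤}
  B2:   IN={a:+, c:-, d:+, e:+; rest ⊤}   OUT={a:+, c:-, d:+, e:+; rest ⊤}
  B3:   IN={a:+, c:-, d:+, e:+; rest ⊤}   OUT={a:-, c:-, d:+, e:+; rest ⊤}
  B4:   IN={a:-, c:-, d:+, e:+; rest ⊤}   OUT={a:-, c:-, d:+, e:+; rest ⊤}
  B5:   IN={a:-, d:+, e:+; rest ⊤}   OUT={a:-, d:+, e:+; rest ⊤}
  B6:   IN={a:-, d:+, e:+; rest ⊤}   OUT={a:-, c:+, d:+, e:+; rest ⊤}
  B7:   IN={a:-, d:+, e:+; rest ⊤}   OUT={a:+, d:+, e:+, f:+; rest ⊤}

Merge at B2: IN[B2] = OUT[B1] = {a: +, b: ⊤, c: -, d: +, e: +, f: ⊤}
Applying B2's transfer function to that IN value gives OUT[B2] (row B2 above).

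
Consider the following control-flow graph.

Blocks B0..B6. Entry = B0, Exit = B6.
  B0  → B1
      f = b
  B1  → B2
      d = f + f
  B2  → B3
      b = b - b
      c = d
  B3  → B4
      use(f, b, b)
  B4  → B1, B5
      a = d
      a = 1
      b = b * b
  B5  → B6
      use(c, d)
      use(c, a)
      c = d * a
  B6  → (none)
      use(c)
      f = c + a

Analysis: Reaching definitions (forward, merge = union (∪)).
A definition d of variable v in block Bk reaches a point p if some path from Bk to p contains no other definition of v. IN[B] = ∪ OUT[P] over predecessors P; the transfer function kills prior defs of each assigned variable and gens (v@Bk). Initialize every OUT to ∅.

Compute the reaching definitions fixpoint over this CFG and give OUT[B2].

Answer: {a@B4, b@B2, c@B2, d@B1, f@B0}

Trace:
Fixpoint table:
  B0:   IN={}   OUT={f@B0}
  B1:   IN={a@B4, b@B4, c@B2, d@B1, f@B0}   OUT={a@B4, b@B4, c@B2, d@B1, f@B0}
  B2:   IN={a@B4, b@B4, c@B2, d@B1, f@B0}   OUT={a@B4, b@B2, c@B2, d@B1, f@B0}
  B3:   IN={a@B4, b@B2, c@B2, d@B1, f@B0}   OUT={a@B4, b@B2, c@B2, d@B1, f@B0}
  B4:   IN={a@B4, b@B2, c@B2, d@B1, f@B0}   OUT={a@B4, b@B4, c@B2, d@B1, f@B0}
  B5:   IN={a@B4, b@B4, c@B2, d@B1, f@B0}   OUT={a@B4, b@B4, c@B5, d@B1, f@B0}
  B6:   IN={a@B4, b@B4, c@B5, d@B1, f@B0}   OUT={a@B4, b@B4, c@B5, d@B1, f@B6}

Merge at B2: IN[B2] = OUT[B1] = {a@B4, b@B4, c@B2, d@B1, f@B0}
Applying B2's transfer function to that IN value gives OUT[B2] (row B2 above).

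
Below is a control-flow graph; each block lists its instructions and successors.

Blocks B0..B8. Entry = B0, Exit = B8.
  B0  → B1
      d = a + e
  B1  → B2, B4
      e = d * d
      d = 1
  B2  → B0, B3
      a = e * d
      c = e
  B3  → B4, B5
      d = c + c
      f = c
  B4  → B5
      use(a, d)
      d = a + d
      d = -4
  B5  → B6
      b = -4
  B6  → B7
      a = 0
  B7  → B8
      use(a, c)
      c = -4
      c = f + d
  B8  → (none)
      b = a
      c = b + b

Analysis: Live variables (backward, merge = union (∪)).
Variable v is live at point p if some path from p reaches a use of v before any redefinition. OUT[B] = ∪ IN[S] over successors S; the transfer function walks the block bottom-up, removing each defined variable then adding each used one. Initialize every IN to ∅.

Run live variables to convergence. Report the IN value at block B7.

Converged values:
  B0:   IN={a, c, e, f}   OUT={a, c, d, f}
  B1:   IN={a, c, d, f}   OUT={a, c, d, e, f}
  B2:   IN={d, e, f}   OUT={a, c, e, f}
  B3:   IN={a, c}   OUT={a, c, d, f}
  B4:   IN={a, c, d, f}   OUT={c, d, f}
  B5:   IN={c, d, f}   OUT={c, d, f}
  B6:   IN={c, d, f}   OUT={a, c, d, f}
  B7:   IN={a, c, d, f}   OUT={a}
  B8:   IN={a}   OUT={}

Merge at B7: OUT[B7] = IN[B8] = {a}
Applying B7's transfer function to that OUT value gives IN[B7] (row B7 above).

Answer: {a, c, d, f}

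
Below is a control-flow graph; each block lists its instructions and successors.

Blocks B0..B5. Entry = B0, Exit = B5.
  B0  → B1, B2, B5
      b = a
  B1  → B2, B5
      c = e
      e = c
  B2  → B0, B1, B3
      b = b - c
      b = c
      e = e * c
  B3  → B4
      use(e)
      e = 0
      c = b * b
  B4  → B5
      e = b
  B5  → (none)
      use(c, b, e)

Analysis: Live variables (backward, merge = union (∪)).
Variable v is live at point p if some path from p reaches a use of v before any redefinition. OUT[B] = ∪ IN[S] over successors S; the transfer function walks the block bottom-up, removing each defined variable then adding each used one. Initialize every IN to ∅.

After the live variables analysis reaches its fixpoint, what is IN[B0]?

Per-block solution:
  B0:   IN={a, c, e}   OUT={a, b, c, e}
  B1:   IN={a, b, e}   OUT={a, b, c, e}
  B2:   IN={a, b, c, e}   OUT={a, b, c, e}
  B3:   IN={b, e}   OUT={b, c}
  B4:   IN={b, c}   OUT={b, c, e}
  B5:   IN={b, c, e}   OUT={}

Merge at B0: OUT[B0] = IN[B1] ⊔ IN[B2] ⊔ IN[B5] = {a, b, c, e}
Applying B0's transfer function to that OUT value gives IN[B0] (row B0 above).

Answer: {a, c, e}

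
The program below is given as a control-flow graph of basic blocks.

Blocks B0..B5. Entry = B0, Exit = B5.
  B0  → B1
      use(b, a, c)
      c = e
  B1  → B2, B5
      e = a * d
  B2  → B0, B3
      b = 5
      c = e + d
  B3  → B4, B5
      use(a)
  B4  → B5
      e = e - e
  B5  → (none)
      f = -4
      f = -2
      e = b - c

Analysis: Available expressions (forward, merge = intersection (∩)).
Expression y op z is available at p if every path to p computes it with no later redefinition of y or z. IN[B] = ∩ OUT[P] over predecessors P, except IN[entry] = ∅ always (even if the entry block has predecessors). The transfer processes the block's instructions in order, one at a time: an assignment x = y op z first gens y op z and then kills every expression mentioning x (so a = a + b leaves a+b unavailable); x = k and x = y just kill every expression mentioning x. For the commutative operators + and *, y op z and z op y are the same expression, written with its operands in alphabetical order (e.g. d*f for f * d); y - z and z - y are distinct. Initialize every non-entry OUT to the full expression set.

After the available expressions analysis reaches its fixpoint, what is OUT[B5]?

Converged values:
  B0:  IN={}  OUT={}
  B1:  IN={}  OUT={a*d}
  B2:  IN={a*d}  OUT={a*d, d+e}
  B3:  IN={a*d, d+e}  OUT={a*d, d+e}
  B4:  IN={a*d, d+e}  OUT={a*d}
  B5:  IN={a*d}  OUT={a*d, b-c}

Merge at B5: IN[B5] = OUT[B1] ∩ OUT[B3] ∩ OUT[B4] = {a*d}
Applying B5's transfer function to that IN value gives OUT[B5] (row B5 above).

Answer: {a*d, b-c}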